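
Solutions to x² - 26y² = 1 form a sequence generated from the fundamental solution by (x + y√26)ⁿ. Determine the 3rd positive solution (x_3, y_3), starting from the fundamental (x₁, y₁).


Step 1: Find the fundamental solution (x₁, y₁) of x² - 26y² = 1.
  Expand √26 as a continued fraction. a₀ = ⌊√26⌋ = 5; iterate m_{k+1} = d_k·a_k − m_k, d_{k+1} = (26 − m_{k+1}²)/d_k, a_{k+1} = ⌊(a₀ + m_{k+1})/d_{k+1}⌋ (starting m₀ = 0, d₀ = 1), with convergents p_k = a_k·p_{k-1} + p_{k-2}, q_k = a_k·q_{k-1} + q_{k-2} (p₋₁ = 1, q₋₁ = 0):
  k = 0: a₀ = 5; p₀/q₀ = 5/1; p₀² − 26·q₀² = 25 − 26 = -1.
  k = 1: m = 5, d = 1, a = ⌊(5 + 5)/1⌋ = 10; p/q = (10·5 + 1)/(10·1 + 0) = 51/10; p² − 26·q² = 2601 − 2600 = 1.
  The first convergent with p² − 26·q² = 1 gives the fundamental solution (x₁, y₁) = (51, 10).
Step 2: Apply the recurrence (x_{n+1}, y_{n+1}) = (x₁x_n + 26y₁y_n, x₁y_n + y₁x_n) repeatedly.
  From (x_1, y_1) = (51, 10): x_2 = 51·51 + 26·10·10 = 5201; y_2 = 51·10 + 10·51 = 1020.
  From (x_2, y_2) = (5201, 1020): x_3 = 51·5201 + 26·10·1020 = 530451; y_3 = 51·1020 + 10·5201 = 104030.
Step 3: Verify x_3² - 26·y_3² = 281378263401 - 281378263400 = 1 (should be 1). ✓

(x_1, y_1) = (51, 10); (x_3, y_3) = (530451, 104030).


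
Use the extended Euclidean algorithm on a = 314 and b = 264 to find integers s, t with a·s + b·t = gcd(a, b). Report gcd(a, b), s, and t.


Euclidean algorithm on (314, 264) — divide until remainder is 0:
  314 = 1 · 264 + 50
  264 = 5 · 50 + 14
  50 = 3 · 14 + 8
  14 = 1 · 8 + 6
  8 = 1 · 6 + 2
  6 = 3 · 2 + 0
gcd(314, 264) = 2.
Track Bezout coefficients alongside the remainders: start with r₀ = 314 = a·1 + b·0 (s = 1, t = 0) and r₁ = 264 = a·0 + b·1 (s = 0, t = 1); each new remainder r_{k+1} = r_{k-1} − q_k·r_k inherits s_{k+1} = s_{k-1} − q_k·s_k, t_{k+1} = t_{k-1} − q_k·t_k, so r_k = a·s_k + b·t_k at every step:
  q = 1: r = 50, s = 1 − 1·0 = 1, t = 0 − 1·1 = -1  (check: 314·1 + 264·(-1) = 50)
  q = 5: r = 14, s = 0 − 5·1 = -5, t = 1 − 5·(-1) = 6  (check: 314·(-5) + 264·6 = 14)
  q = 3: r = 8, s = 1 − 3·(-5) = 16, t = -1 − 3·6 = -19  (check: 314·16 + 264·(-19) = 8)
  q = 1: r = 6, s = -5 − 1·16 = -21, t = 6 − 1·(-19) = 25  (check: 314·(-21) + 264·25 = 6)
  q = 1: r = 2, s = 16 − 1·(-21) = 37, t = -19 − 1·25 = -44  (check: 314·37 + 264·(-44) = 2)
The row with r = 2 (the gcd) gives the Bezout coefficients s = 37, t = -44.
Result: 314 · (37) + 264 · (-44) = 2.

gcd(314, 264) = 2; s = 37, t = -44 (check: 314·37 + 264·(-44) = 2).


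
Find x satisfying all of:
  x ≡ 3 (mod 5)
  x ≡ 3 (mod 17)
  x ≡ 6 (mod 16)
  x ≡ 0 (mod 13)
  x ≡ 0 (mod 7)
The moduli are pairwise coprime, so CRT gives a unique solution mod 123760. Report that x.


Product of moduli M = 5 · 17 · 16 · 13 · 7 = 123760.
Merge one congruence at a time:
  Start: x ≡ 3 (mod 5).
  Combine with x ≡ 3 (mod 17); new modulus lcm = 85.
    Write x = 3 + 5·t and substitute into x ≡ 3 (mod 17): 5·t ≡ 3 − 3 = 0 (mod 17).
    The inverse of 5 mod 17 is 7 (since 5·7 = 35 = 2·17 + 1), so t ≡ 7·0 = 0 ≡ 0 (mod 17).
    Then x = 3 + 5·0 = 3, valid modulo lcm(5, 17) = 85: x ≡ 3 (mod 85).
  Combine with x ≡ 6 (mod 16); new modulus lcm = 1360.
    Write x = 3 + 85·t and substitute into x ≡ 6 (mod 16): 85·t ≡ 6 − 3 = 3 (mod 16).
    Reduce coefficients mod 16: 5·t ≡ 3 (mod 16).
    The inverse of 5 mod 16 is 13 (since 5·13 = 65 = 4·16 + 1), so t ≡ 13·3 = 39 ≡ 7 (mod 16).
    Then x = 3 + 85·7 = 598, valid modulo lcm(85, 16) = 1360: x ≡ 598 (mod 1360).
  Combine with x ≡ 0 (mod 13); new modulus lcm = 17680.
    Write x = 598 + 1360·t and substitute into x ≡ 0 (mod 13): 1360·t ≡ 0 − 598 = -598 (mod 13).
    Reduce coefficients mod 13: 8·t ≡ 0 (mod 13).
    The inverse of 8 mod 13 is 5 (since 8·5 = 40 = 3·13 + 1), so t ≡ 5·0 = 0 ≡ 0 (mod 13).
    Then x = 598 + 1360·0 = 598, valid modulo lcm(1360, 13) = 17680: x ≡ 598 (mod 17680).
  Combine with x ≡ 0 (mod 7); new modulus lcm = 123760.
    Write x = 598 + 17680·t and substitute into x ≡ 0 (mod 7): 17680·t ≡ 0 − 598 = -598 (mod 7).
    Reduce coefficients mod 7: 5·t ≡ 4 (mod 7).
    The inverse of 5 mod 7 is 3 (since 5·3 = 15 = 2·7 + 1), so t ≡ 3·4 = 12 ≡ 5 (mod 7).
    Then x = 598 + 17680·5 = 88998, valid modulo lcm(17680, 7) = 123760: x ≡ 88998 (mod 123760).
Verify against each original: 88998 mod 5 = 3, 88998 mod 17 = 3, 88998 mod 16 = 6, 88998 mod 13 = 0, 88998 mod 7 = 0.

x ≡ 88998 (mod 123760).


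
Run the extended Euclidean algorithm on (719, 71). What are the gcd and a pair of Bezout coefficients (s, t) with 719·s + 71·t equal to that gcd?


Euclidean algorithm on (719, 71) — divide until remainder is 0:
  719 = 10 · 71 + 9
  71 = 7 · 9 + 8
  9 = 1 · 8 + 1
  8 = 8 · 1 + 0
gcd(719, 71) = 1.
Track Bezout coefficients alongside the remainders: start with r₀ = 719 = a·1 + b·0 (s = 1, t = 0) and r₁ = 71 = a·0 + b·1 (s = 0, t = 1); each new remainder r_{k+1} = r_{k-1} − q_k·r_k inherits s_{k+1} = s_{k-1} − q_k·s_k, t_{k+1} = t_{k-1} − q_k·t_k, so r_k = a·s_k + b·t_k at every step:
  q = 10: r = 9, s = 1 − 10·0 = 1, t = 0 − 10·1 = -10  (check: 719·1 + 71·(-10) = 9)
  q = 7: r = 8, s = 0 − 7·1 = -7, t = 1 − 7·(-10) = 71  (check: 719·(-7) + 71·71 = 8)
  q = 1: r = 1, s = 1 − 1·(-7) = 8, t = -10 − 1·71 = -81  (check: 719·8 + 71·(-81) = 1)
The row with r = 1 (the gcd) gives the Bezout coefficients s = 8, t = -81.
Result: 719 · (8) + 71 · (-81) = 1.

gcd(719, 71) = 1; s = 8, t = -81 (check: 719·8 + 71·(-81) = 1).


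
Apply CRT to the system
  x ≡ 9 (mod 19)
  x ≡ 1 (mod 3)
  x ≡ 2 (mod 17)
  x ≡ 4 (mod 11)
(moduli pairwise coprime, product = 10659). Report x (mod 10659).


Product of moduli M = 19 · 3 · 17 · 11 = 10659.
Merge one congruence at a time:
  Start: x ≡ 9 (mod 19).
  Combine with x ≡ 1 (mod 3); new modulus lcm = 57.
    Write x = 9 + 19·t and substitute into x ≡ 1 (mod 3): 19·t ≡ 1 − 9 = -8 (mod 3).
    Reduce coefficients mod 3: 1·t ≡ 1 (mod 3).
    So t ≡ 1 (mod 3).
    Then x = 9 + 19·1 = 28, valid modulo lcm(19, 3) = 57: x ≡ 28 (mod 57).
  Combine with x ≡ 2 (mod 17); new modulus lcm = 969.
    Write x = 28 + 57·t and substitute into x ≡ 2 (mod 17): 57·t ≡ 2 − 28 = -26 (mod 17).
    Reduce coefficients mod 17: 6·t ≡ 8 (mod 17).
    The inverse of 6 mod 17 is 3 (since 6·3 = 18 = 1·17 + 1), so t ≡ 3·8 = 24 ≡ 7 (mod 17).
    Then x = 28 + 57·7 = 427, valid modulo lcm(57, 17) = 969: x ≡ 427 (mod 969).
  Combine with x ≡ 4 (mod 11); new modulus lcm = 10659.
    Write x = 427 + 969·t and substitute into x ≡ 4 (mod 11): 969·t ≡ 4 − 427 = -423 (mod 11).
    Reduce coefficients mod 11: 1·t ≡ 6 (mod 11).
    So t ≡ 6 (mod 11).
    Then x = 427 + 969·6 = 6241, valid modulo lcm(969, 11) = 10659: x ≡ 6241 (mod 10659).
Verify against each original: 6241 mod 19 = 9, 6241 mod 3 = 1, 6241 mod 17 = 2, 6241 mod 11 = 4.

x ≡ 6241 (mod 10659).


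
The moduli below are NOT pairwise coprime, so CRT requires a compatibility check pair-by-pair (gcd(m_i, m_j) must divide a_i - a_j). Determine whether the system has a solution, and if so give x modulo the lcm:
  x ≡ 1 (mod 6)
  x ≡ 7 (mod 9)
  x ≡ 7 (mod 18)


Moduli 6, 9, 18 are not pairwise coprime, so CRT works modulo lcm(m_i) when all pairwise compatibility conditions hold.
Pairwise compatibility: gcd(m_i, m_j) must divide a_i - a_j for every pair.
Merge one congruence at a time:
  Start: x ≡ 1 (mod 6).
  Combine with x ≡ 7 (mod 9): gcd(6, 9) = 3; 7 - 1 = 6, which IS divisible by 3, so compatible.
    Write x = 1 + 6·t and substitute into x ≡ 7 (mod 9): 6·t ≡ 7 − 1 = 6 (mod 9).
    Divide the congruence (and modulus) by g = 3: 2·t ≡ 2 (mod 3).
    The inverse of 2 mod 3 is 2 (since 2·2 = 4 = 1·3 + 1), so t ≡ 2·2 = 4 ≡ 1 (mod 3).
    Then x = 1 + 6·1 = 7, valid modulo lcm(6, 9) = 18: x ≡ 7 (mod 18).
  Combine with x ≡ 7 (mod 18): gcd(18, 18) = 18; 7 - 7 = 0, which IS divisible by 18, so compatible.
    Write x = 7 + 18·t and substitute into x ≡ 7 (mod 18): 18·t ≡ 7 − 7 = 0 (mod 18).
    Divide the congruence (and modulus) by g = 18: 1·t ≡ 0 (mod 1).
    Modulo 1 every t works; take t = 0.
    Then x = 7 + 18·0 = 7, valid modulo lcm(18, 18) = 18: x ≡ 7 (mod 18).
Verify: 7 mod 6 = 1, 7 mod 9 = 7, 7 mod 18 = 7.

x ≡ 7 (mod 18).


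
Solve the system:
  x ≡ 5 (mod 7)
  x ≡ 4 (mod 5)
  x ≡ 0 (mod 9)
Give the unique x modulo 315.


Moduli 7, 5, 9 are pairwise coprime; by CRT there is a unique solution modulo M = 7 · 5 · 9 = 315.
Solve pairwise, accumulating the modulus:
  Start with x ≡ 5 (mod 7).
  Combine with x ≡ 4 (mod 5): since gcd(7, 5) = 1, we get a unique residue mod 35.
    Write x = 5 + 7·t and substitute into x ≡ 4 (mod 5): 7·t ≡ 4 − 5 = -1 (mod 5).
    Reduce coefficients mod 5: 2·t ≡ 4 (mod 5).
    The inverse of 2 mod 5 is 3 (since 2·3 = 6 = 1·5 + 1), so t ≡ 3·4 = 12 ≡ 2 (mod 5).
    Then x = 5 + 7·2 = 19, valid modulo lcm(7, 5) = 35: x ≡ 19 (mod 35).
  Combine with x ≡ 0 (mod 9): since gcd(35, 9) = 1, we get a unique residue mod 315.
    Write x = 19 + 35·t and substitute into x ≡ 0 (mod 9): 35·t ≡ 0 − 19 = -19 (mod 9).
    Reduce coefficients mod 9: 8·t ≡ 8 (mod 9).
    The inverse of 8 mod 9 is 8 (since 8·8 = 64 = 7·9 + 1), so t ≡ 8·8 = 64 ≡ 1 (mod 9).
    Then x = 19 + 35·1 = 54, valid modulo lcm(35, 9) = 315: x ≡ 54 (mod 315).
Verify: 54 mod 7 = 5 ✓, 54 mod 5 = 4 ✓, 54 mod 9 = 0 ✓.

x ≡ 54 (mod 315).


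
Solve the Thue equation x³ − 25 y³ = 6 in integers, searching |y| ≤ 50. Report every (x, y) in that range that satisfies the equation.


The equation is x³ - 25y³ = 6. For fixed y, x³ = 25·y³ + 6, so a solution requires the RHS to be a perfect cube.
Strategy: iterate y from -50 to 50, compute RHS = 25·y³ + 6, and check whether it is a (positive or negative) perfect cube.
Check small values of y:
  y = 0: RHS = 6 is not a perfect cube.
  y = 1: RHS = 31 is not a perfect cube.
  y = -1: RHS = -19 is not a perfect cube.
  y = 2: RHS = 206 is not a perfect cube.
  y = -2: RHS = -194 is not a perfect cube.
  y = 3: RHS = 681 is not a perfect cube.
  y = -3: RHS = -669 is not a perfect cube.
Continuing the search up to |y| = 50 finds no solutions either.
No (x, y) in the scanned range satisfies the equation.

No integer solutions with |y| ≤ 50.


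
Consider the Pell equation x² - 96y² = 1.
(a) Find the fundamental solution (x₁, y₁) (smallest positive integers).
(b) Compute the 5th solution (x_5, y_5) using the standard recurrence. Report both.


Step 1: Find the fundamental solution (x₁, y₁) of x² - 96y² = 1.
  Expand √96 as a continued fraction. a₀ = ⌊√96⌋ = 9; iterate m_{k+1} = d_k·a_k − m_k, d_{k+1} = (96 − m_{k+1}²)/d_k, a_{k+1} = ⌊(a₀ + m_{k+1})/d_{k+1}⌋ (starting m₀ = 0, d₀ = 1), with convergents p_k = a_k·p_{k-1} + p_{k-2}, q_k = a_k·q_{k-1} + q_{k-2} (p₋₁ = 1, q₋₁ = 0):
  k = 0: a₀ = 9; p₀/q₀ = 9/1; p₀² − 96·q₀² = 81 − 96 = -15.
  k = 1: m = 9, d = 15, a = ⌊(9 + 9)/15⌋ = 1; p/q = (1·9 + 1)/(1·1 + 0) = 10/1; p² − 96·q² = 100 − 96 = 4.
  k = 2: m = 6, d = 4, a = ⌊(9 + 6)/4⌋ = 3; p/q = (3·10 + 9)/(3·1 + 1) = 39/4; p² − 96·q² = 1521 − 1536 = -15.
  k = 3: m = 6, d = 15, a = ⌊(9 + 6)/15⌋ = 1; p/q = (1·39 + 10)/(1·4 + 1) = 49/5; p² − 96·q² = 2401 − 2400 = 1.
  The first convergent with p² − 96·q² = 1 gives the fundamental solution (x₁, y₁) = (49, 5).
Step 2: Apply the recurrence (x_{n+1}, y_{n+1}) = (x₁x_n + 96y₁y_n, x₁y_n + y₁x_n) repeatedly.
  From (x_1, y_1) = (49, 5): x_2 = 49·49 + 96·5·5 = 4801; y_2 = 49·5 + 5·49 = 490.
  From (x_2, y_2) = (4801, 490): x_3 = 49·4801 + 96·5·490 = 470449; y_3 = 49·490 + 5·4801 = 48015.
  From (x_3, y_3) = (470449, 48015): x_4 = 49·470449 + 96·5·48015 = 46099201; y_4 = 49·48015 + 5·470449 = 4704980.
  From (x_4, y_4) = (46099201, 4704980): x_5 = 49·46099201 + 96·5·4704980 = 4517251249; y_5 = 49·4704980 + 5·46099201 = 461040025.
Step 3: Verify x_5² - 96·y_5² = 20405558846592060001 - 20405558846592060000 = 1 (should be 1). ✓

(x_1, y_1) = (49, 5); (x_5, y_5) = (4517251249, 461040025).


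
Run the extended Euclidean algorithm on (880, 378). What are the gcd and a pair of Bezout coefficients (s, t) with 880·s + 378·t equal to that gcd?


Euclidean algorithm on (880, 378) — divide until remainder is 0:
  880 = 2 · 378 + 124
  378 = 3 · 124 + 6
  124 = 20 · 6 + 4
  6 = 1 · 4 + 2
  4 = 2 · 2 + 0
gcd(880, 378) = 2.
Track Bezout coefficients alongside the remainders: start with r₀ = 880 = a·1 + b·0 (s = 1, t = 0) and r₁ = 378 = a·0 + b·1 (s = 0, t = 1); each new remainder r_{k+1} = r_{k-1} − q_k·r_k inherits s_{k+1} = s_{k-1} − q_k·s_k, t_{k+1} = t_{k-1} − q_k·t_k, so r_k = a·s_k + b·t_k at every step:
  q = 2: r = 124, s = 1 − 2·0 = 1, t = 0 − 2·1 = -2  (check: 880·1 + 378·(-2) = 124)
  q = 3: r = 6, s = 0 − 3·1 = -3, t = 1 − 3·(-2) = 7  (check: 880·(-3) + 378·7 = 6)
  q = 20: r = 4, s = 1 − 20·(-3) = 61, t = -2 − 20·7 = -142  (check: 880·61 + 378·(-142) = 4)
  q = 1: r = 2, s = -3 − 1·61 = -64, t = 7 − 1·(-142) = 149  (check: 880·(-64) + 378·149 = 2)
The row with r = 2 (the gcd) gives the Bezout coefficients s = -64, t = 149.
Result: 880 · (-64) + 378 · (149) = 2.

gcd(880, 378) = 2; s = -64, t = 149 (check: 880·(-64) + 378·149 = 2).


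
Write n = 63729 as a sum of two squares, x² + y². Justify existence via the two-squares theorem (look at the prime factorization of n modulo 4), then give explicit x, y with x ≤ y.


Step 1: Factor n = 63729 = 3^2 · 73 · 97.
Step 2: Check the mod-4 condition on each prime factor: 3 ≡ 3 (mod 4), exponent 2 (must be even); 73 ≡ 1 (mod 4), exponent 1; 97 ≡ 1 (mod 4), exponent 1.
All primes ≡ 3 (mod 4) appear to even exponent (or don't appear), so by the two-squares theorem n IS expressible as a sum of two squares.
Step 3: Build a representation. Group n = k² · m with k = 3 and m = 73 · 97 = 7081 (a product of primes ≡ 1 (mod 4)); a representation of m scales to one of n via (k·x)² + (k·y)² = k²(x² + y²). Each prime p ≡ 1 (mod 4) is itself a sum of two squares; find a² by testing p − a² for a perfect square:
  73: 73 − 1² = 72, 73 − 2² = 69, 73 − 3² = 64 = 8² ⇒ 73 = 3² + 8².
  97: 97 − 1² = 96, 97 − 2² = 93, 97 − 3² = 88, 97 − 4² = 81 = 9² ⇒ 97 = 4² + 9².
  Combine using the Brahmagupta–Fibonacci identity (a² + b²)(c² + d²) = (ac − bd)² + (ad + bc)² = (ac + bd)² + (ad − bc)²:
  73 · 97 = 7081: from (3² + 8²)(4² + 9²), take (3·4 − 8·9, 3·9 + 8·4) = (12 − 72, 27 + 32) = (-60, 59); dropping signs (only squares matter) gives (60, 59); check 60² + 59² = 3600 + 3481 = 7081 ✓.
  Scale by k = 3: (3·60, 3·59) = (180, 177).
Step 4: Order so x ≤ y and verify: 177² + 180² = 31329 + 32400 = 63729 = n. ✓

n = 63729 = 177² + 180² (one valid representation with x ≤ y).


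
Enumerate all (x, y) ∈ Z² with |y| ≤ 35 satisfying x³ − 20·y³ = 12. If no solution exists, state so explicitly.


The equation is x³ - 20y³ = 12. For fixed y, x³ = 20·y³ + 12, so a solution requires the RHS to be a perfect cube.
Strategy: iterate y from -35 to 35, compute RHS = 20·y³ + 12, and check whether it is a (positive or negative) perfect cube.
Check small values of y:
  y = 0: RHS = 12 is not a perfect cube.
  y = 1: RHS = 32 is not a perfect cube.
  y = -1: RHS = -8 = (-2)³ ⇒ x = -2 works.
  y = 2: RHS = 172 is not a perfect cube.
  y = -2: RHS = -148 is not a perfect cube.
  y = 3: RHS = 552 is not a perfect cube.
  y = -3: RHS = -528 is not a perfect cube.
Continuing the search up to |y| = 35 finds no further solutions beyond those listed.
Collected solutions: (-2, -1).

Solutions (with |y| ≤ 35): (-2, -1).


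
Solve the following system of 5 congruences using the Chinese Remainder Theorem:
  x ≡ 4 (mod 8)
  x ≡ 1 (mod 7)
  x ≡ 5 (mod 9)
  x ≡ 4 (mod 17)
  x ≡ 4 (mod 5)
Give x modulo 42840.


Product of moduli M = 8 · 7 · 9 · 17 · 5 = 42840.
Merge one congruence at a time:
  Start: x ≡ 4 (mod 8).
  Combine with x ≡ 1 (mod 7); new modulus lcm = 56.
    Write x = 4 + 8·t and substitute into x ≡ 1 (mod 7): 8·t ≡ 1 − 4 = -3 (mod 7).
    Reduce coefficients mod 7: 1·t ≡ 4 (mod 7).
    So t ≡ 4 (mod 7).
    Then x = 4 + 8·4 = 36, valid modulo lcm(8, 7) = 56: x ≡ 36 (mod 56).
  Combine with x ≡ 5 (mod 9); new modulus lcm = 504.
    Write x = 36 + 56·t and substitute into x ≡ 5 (mod 9): 56·t ≡ 5 − 36 = -31 (mod 9).
    Reduce coefficients mod 9: 2·t ≡ 5 (mod 9).
    The inverse of 2 mod 9 is 5 (since 2·5 = 10 = 1·9 + 1), so t ≡ 5·5 = 25 ≡ 7 (mod 9).
    Then x = 36 + 56·7 = 428, valid modulo lcm(56, 9) = 504: x ≡ 428 (mod 504).
  Combine with x ≡ 4 (mod 17); new modulus lcm = 8568.
    Write x = 428 + 504·t and substitute into x ≡ 4 (mod 17): 504·t ≡ 4 − 428 = -424 (mod 17).
    Reduce coefficients mod 17: 11·t ≡ 1 (mod 17).
    The inverse of 11 mod 17 is 14 (since 11·14 = 154 = 9·17 + 1), so t ≡ 14·1 = 14 ≡ 14 (mod 17).
    Then x = 428 + 504·14 = 7484, valid modulo lcm(504, 17) = 8568: x ≡ 7484 (mod 8568).
  Combine with x ≡ 4 (mod 5); new modulus lcm = 42840.
    Write x = 7484 + 8568·t and substitute into x ≡ 4 (mod 5): 8568·t ≡ 4 − 7484 = -7480 (mod 5).
    Reduce coefficients mod 5: 3·t ≡ 0 (mod 5).
    The inverse of 3 mod 5 is 2 (since 3·2 = 6 = 1·5 + 1), so t ≡ 2·0 = 0 ≡ 0 (mod 5).
    Then x = 7484 + 8568·0 = 7484, valid modulo lcm(8568, 5) = 42840: x ≡ 7484 (mod 42840).
Verify against each original: 7484 mod 8 = 4, 7484 mod 7 = 1, 7484 mod 9 = 5, 7484 mod 17 = 4, 7484 mod 5 = 4.

x ≡ 7484 (mod 42840).


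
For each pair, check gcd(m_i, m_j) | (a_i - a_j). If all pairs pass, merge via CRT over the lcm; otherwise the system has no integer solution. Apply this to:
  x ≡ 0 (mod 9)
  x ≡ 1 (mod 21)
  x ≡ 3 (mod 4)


Moduli 9, 21, 4 are not pairwise coprime, so CRT works modulo lcm(m_i) when all pairwise compatibility conditions hold.
Pairwise compatibility: gcd(m_i, m_j) must divide a_i - a_j for every pair.
Merge one congruence at a time:
  Start: x ≡ 0 (mod 9).
  Combine with x ≡ 1 (mod 21): gcd(9, 21) = 3, and 1 - 0 = 1 is NOT divisible by 3.
    ⇒ system is inconsistent (no integer solution).

No solution (the system is inconsistent).


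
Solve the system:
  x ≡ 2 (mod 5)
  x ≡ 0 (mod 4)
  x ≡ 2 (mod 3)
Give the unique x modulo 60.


Moduli 5, 4, 3 are pairwise coprime; by CRT there is a unique solution modulo M = 5 · 4 · 3 = 60.
Solve pairwise, accumulating the modulus:
  Start with x ≡ 2 (mod 5).
  Combine with x ≡ 0 (mod 4): since gcd(5, 4) = 1, we get a unique residue mod 20.
    Write x = 2 + 5·t and substitute into x ≡ 0 (mod 4): 5·t ≡ 0 − 2 = -2 (mod 4).
    Reduce coefficients mod 4: 1·t ≡ 2 (mod 4).
    So t ≡ 2 (mod 4).
    Then x = 2 + 5·2 = 12, valid modulo lcm(5, 4) = 20: x ≡ 12 (mod 20).
  Combine with x ≡ 2 (mod 3): since gcd(20, 3) = 1, we get a unique residue mod 60.
    Write x = 12 + 20·t and substitute into x ≡ 2 (mod 3): 20·t ≡ 2 − 12 = -10 (mod 3).
    Reduce coefficients mod 3: 2·t ≡ 2 (mod 3).
    The inverse of 2 mod 3 is 2 (since 2·2 = 4 = 1·3 + 1), so t ≡ 2·2 = 4 ≡ 1 (mod 3).
    Then x = 12 + 20·1 = 32, valid modulo lcm(20, 3) = 60: x ≡ 32 (mod 60).
Verify: 32 mod 5 = 2 ✓, 32 mod 4 = 0 ✓, 32 mod 3 = 2 ✓.

x ≡ 32 (mod 60).


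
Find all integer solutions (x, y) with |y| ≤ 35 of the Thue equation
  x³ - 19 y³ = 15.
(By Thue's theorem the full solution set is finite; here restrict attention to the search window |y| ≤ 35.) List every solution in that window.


The equation is x³ - 19y³ = 15. For fixed y, x³ = 19·y³ + 15, so a solution requires the RHS to be a perfect cube.
Strategy: iterate y from -35 to 35, compute RHS = 19·y³ + 15, and check whether it is a (positive or negative) perfect cube.
Check small values of y:
  y = 0: RHS = 15 is not a perfect cube.
  y = 1: RHS = 34 is not a perfect cube.
  y = -1: RHS = -4 is not a perfect cube.
  y = 2: RHS = 167 is not a perfect cube.
  y = -2: RHS = -137 is not a perfect cube.
  y = 3: RHS = 528 is not a perfect cube.
  y = -3: RHS = -498 is not a perfect cube.
Continuing the search up to |y| = 35 finds no solutions either.
No (x, y) in the scanned range satisfies the equation.

No integer solutions with |y| ≤ 35.


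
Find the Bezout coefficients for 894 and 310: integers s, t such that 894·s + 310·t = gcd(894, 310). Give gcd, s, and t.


Euclidean algorithm on (894, 310) — divide until remainder is 0:
  894 = 2 · 310 + 274
  310 = 1 · 274 + 36
  274 = 7 · 36 + 22
  36 = 1 · 22 + 14
  22 = 1 · 14 + 8
  14 = 1 · 8 + 6
  8 = 1 · 6 + 2
  6 = 3 · 2 + 0
gcd(894, 310) = 2.
Track Bezout coefficients alongside the remainders: start with r₀ = 894 = a·1 + b·0 (s = 1, t = 0) and r₁ = 310 = a·0 + b·1 (s = 0, t = 1); each new remainder r_{k+1} = r_{k-1} − q_k·r_k inherits s_{k+1} = s_{k-1} − q_k·s_k, t_{k+1} = t_{k-1} − q_k·t_k, so r_k = a·s_k + b·t_k at every step:
  q = 2: r = 274, s = 1 − 2·0 = 1, t = 0 − 2·1 = -2  (check: 894·1 + 310·(-2) = 274)
  q = 1: r = 36, s = 0 − 1·1 = -1, t = 1 − 1·(-2) = 3  (check: 894·(-1) + 310·3 = 36)
  q = 7: r = 22, s = 1 − 7·(-1) = 8, t = -2 − 7·3 = -23  (check: 894·8 + 310·(-23) = 22)
  q = 1: r = 14, s = -1 − 1·8 = -9, t = 3 − 1·(-23) = 26  (check: 894·(-9) + 310·26 = 14)
  q = 1: r = 8, s = 8 − 1·(-9) = 17, t = -23 − 1·26 = -49  (check: 894·17 + 310·(-49) = 8)
  q = 1: r = 6, s = -9 − 1·17 = -26, t = 26 − 1·(-49) = 75  (check: 894·(-26) + 310·75 = 6)
  q = 1: r = 2, s = 17 − 1·(-26) = 43, t = -49 − 1·75 = -124  (check: 894·43 + 310·(-124) = 2)
The row with r = 2 (the gcd) gives the Bezout coefficients s = 43, t = -124.
Result: 894 · (43) + 310 · (-124) = 2.

gcd(894, 310) = 2; s = 43, t = -124 (check: 894·43 + 310·(-124) = 2).


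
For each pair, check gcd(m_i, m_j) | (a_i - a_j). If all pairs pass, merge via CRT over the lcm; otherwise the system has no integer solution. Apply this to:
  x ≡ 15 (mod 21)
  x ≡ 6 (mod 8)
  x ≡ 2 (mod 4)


Moduli 21, 8, 4 are not pairwise coprime, so CRT works modulo lcm(m_i) when all pairwise compatibility conditions hold.
Pairwise compatibility: gcd(m_i, m_j) must divide a_i - a_j for every pair.
Merge one congruence at a time:
  Start: x ≡ 15 (mod 21).
  Combine with x ≡ 6 (mod 8): gcd(21, 8) = 1; 6 - 15 = -9, which IS divisible by 1, so compatible.
    Write x = 15 + 21·t and substitute into x ≡ 6 (mod 8): 21·t ≡ 6 − 15 = -9 (mod 8).
    Reduce coefficients mod 8: 5·t ≡ 7 (mod 8).
    The inverse of 5 mod 8 is 5 (since 5·5 = 25 = 3·8 + 1), so t ≡ 5·7 = 35 ≡ 3 (mod 8).
    Then x = 15 + 21·3 = 78, valid modulo lcm(21, 8) = 168: x ≡ 78 (mod 168).
  Combine with x ≡ 2 (mod 4): gcd(168, 4) = 4; 2 - 78 = -76, which IS divisible by 4, so compatible.
    Write x = 78 + 168·t and substitute into x ≡ 2 (mod 4): 168·t ≡ 2 − 78 = -76 (mod 4).
    Divide the congruence (and modulus) by g = 4: 42·t ≡ -19 (mod 1).
    Modulo 1 every t works; take t = 0.
    Then x = 78 + 168·0 = 78, valid modulo lcm(168, 4) = 168: x ≡ 78 (mod 168).
Verify: 78 mod 21 = 15, 78 mod 8 = 6, 78 mod 4 = 2.

x ≡ 78 (mod 168).


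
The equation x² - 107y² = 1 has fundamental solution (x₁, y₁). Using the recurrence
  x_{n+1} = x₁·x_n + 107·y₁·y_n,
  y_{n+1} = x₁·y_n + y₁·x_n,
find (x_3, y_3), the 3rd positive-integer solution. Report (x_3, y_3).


Step 1: Find the fundamental solution (x₁, y₁) of x² - 107y² = 1.
  Expand √107 as a continued fraction. a₀ = ⌊√107⌋ = 10; iterate m_{k+1} = d_k·a_k − m_k, d_{k+1} = (107 − m_{k+1}²)/d_k, a_{k+1} = ⌊(a₀ + m_{k+1})/d_{k+1}⌋ (starting m₀ = 0, d₀ = 1), with convergents p_k = a_k·p_{k-1} + p_{k-2}, q_k = a_k·q_{k-1} + q_{k-2} (p₋₁ = 1, q₋₁ = 0):
  k = 0: a₀ = 10; p₀/q₀ = 10/1; p₀² − 107·q₀² = 100 − 107 = -7.
  k = 1: m = 10, d = 7, a = ⌊(10 + 10)/7⌋ = 2; p/q = (2·10 + 1)/(2·1 + 0) = 21/2; p² − 107·q² = 441 − 428 = 13.
  k = 2: m = 4, d = 13, a = ⌊(10 + 4)/13⌋ = 1; p/q = (1·21 + 10)/(1·2 + 1) = 31/3; p² − 107·q² = 961 − 963 = -2.
  k = 3: m = 9, d = 2, a = ⌊(10 + 9)/2⌋ = 9; p/q = (9·31 + 21)/(9·3 + 2) = 300/29; p² − 107·q² = 90000 − 89987 = 13.
  k = 4: m = 9, d = 13, a = ⌊(10 + 9)/13⌋ = 1; p/q = (1·300 + 31)/(1·29 + 3) = 331/32; p² − 107·q² = 109561 − 109568 = -7.
  k = 5: m = 4, d = 7, a = ⌊(10 + 4)/7⌋ = 2; p/q = (2·331 + 300)/(2·32 + 29) = 962/93; p² − 107·q² = 925444 − 925443 = 1.
  The first convergent with p² − 107·q² = 1 gives the fundamental solution (x₁, y₁) = (962, 93).
Step 2: Apply the recurrence (x_{n+1}, y_{n+1}) = (x₁x_n + 107y₁y_n, x₁y_n + y₁x_n) repeatedly.
  From (x_1, y_1) = (962, 93): x_2 = 962·962 + 107·93·93 = 1850887; y_2 = 962·93 + 93·962 = 178932.
  From (x_2, y_2) = (1850887, 178932): x_3 = 962·1850887 + 107·93·178932 = 3561105626; y_3 = 962·178932 + 93·1850887 = 344265075.
Step 3: Verify x_3² - 107·y_3² = 12681473279528851876 - 12681473279528851875 = 1 (should be 1). ✓

(x_1, y_1) = (962, 93); (x_3, y_3) = (3561105626, 344265075).


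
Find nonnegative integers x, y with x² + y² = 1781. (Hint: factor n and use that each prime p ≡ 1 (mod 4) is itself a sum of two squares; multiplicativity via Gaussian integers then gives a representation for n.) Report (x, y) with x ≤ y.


Step 1: Factor n = 1781 = 13 · 137.
Step 2: Check the mod-4 condition on each prime factor: 13 ≡ 1 (mod 4), exponent 1; 137 ≡ 1 (mod 4), exponent 1.
All primes ≡ 3 (mod 4) appear to even exponent (or don't appear), so by the two-squares theorem n IS expressible as a sum of two squares.
Step 3: Build a representation. Here n = 13 · 137 is a product of primes ≡ 1 (mod 4). Each prime p ≡ 1 (mod 4) is itself a sum of two squares; find a² by testing p − a² for a perfect square:
  13: 13 − 1² = 12, 13 − 2² = 9 = 3² ⇒ 13 = 2² + 3².
  137: 137 − 1² = 136, 137 − 2² = 133, 137 − 3² = 128, 137 − 4² = 121 = 11² ⇒ 137 = 4² + 11².
  Combine using the Brahmagupta–Fibonacci identity (a² + b²)(c² + d²) = (ac − bd)² + (ad + bc)² = (ac + bd)² + (ad − bc)²:
  13 · 137 = 1781: from (2² + 3²)(4² + 11²), take (2·4 − 3·11, 2·11 + 3·4) = (8 − 33, 22 + 12) = (-25, 34); dropping signs (only squares matter) gives (25, 34); check 25² + 34² = 625 + 1156 = 1781 ✓.
Step 4: Order so x ≤ y and verify: 25² + 34² = 625 + 1156 = 1781 = n. ✓

n = 1781 = 25² + 34² (one valid representation with x ≤ y).


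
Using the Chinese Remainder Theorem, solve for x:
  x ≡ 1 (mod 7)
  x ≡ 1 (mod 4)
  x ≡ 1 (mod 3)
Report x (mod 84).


Moduli 7, 4, 3 are pairwise coprime; by CRT there is a unique solution modulo M = 7 · 4 · 3 = 84.
Solve pairwise, accumulating the modulus:
  Start with x ≡ 1 (mod 7).
  Combine with x ≡ 1 (mod 4): since gcd(7, 4) = 1, we get a unique residue mod 28.
    Write x = 1 + 7·t and substitute into x ≡ 1 (mod 4): 7·t ≡ 1 − 1 = 0 (mod 4).
    Reduce coefficients mod 4: 3·t ≡ 0 (mod 4).
    The inverse of 3 mod 4 is 3 (since 3·3 = 9 = 2·4 + 1), so t ≡ 3·0 = 0 ≡ 0 (mod 4).
    Then x = 1 + 7·0 = 1, valid modulo lcm(7, 4) = 28: x ≡ 1 (mod 28).
  Combine with x ≡ 1 (mod 3): since gcd(28, 3) = 1, we get a unique residue mod 84.
    Write x = 1 + 28·t and substitute into x ≡ 1 (mod 3): 28·t ≡ 1 − 1 = 0 (mod 3).
    Reduce coefficients mod 3: 1·t ≡ 0 (mod 3).
    So t ≡ 0 (mod 3).
    Then x = 1 + 28·0 = 1, valid modulo lcm(28, 3) = 84: x ≡ 1 (mod 84).
Verify: 1 mod 7 = 1 ✓, 1 mod 4 = 1 ✓, 1 mod 3 = 1 ✓.

x ≡ 1 (mod 84).


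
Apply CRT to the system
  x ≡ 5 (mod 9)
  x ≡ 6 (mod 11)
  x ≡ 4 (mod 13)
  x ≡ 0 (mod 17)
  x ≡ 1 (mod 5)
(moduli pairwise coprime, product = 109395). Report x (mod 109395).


Product of moduli M = 9 · 11 · 13 · 17 · 5 = 109395.
Merge one congruence at a time:
  Start: x ≡ 5 (mod 9).
  Combine with x ≡ 6 (mod 11); new modulus lcm = 99.
    Write x = 5 + 9·t and substitute into x ≡ 6 (mod 11): 9·t ≡ 6 − 5 = 1 (mod 11).
    The inverse of 9 mod 11 is 5 (since 9·5 = 45 = 4·11 + 1), so t ≡ 5·1 = 5 ≡ 5 (mod 11).
    Then x = 5 + 9·5 = 50, valid modulo lcm(9, 11) = 99: x ≡ 50 (mod 99).
  Combine with x ≡ 4 (mod 13); new modulus lcm = 1287.
    Write x = 50 + 99·t and substitute into x ≡ 4 (mod 13): 99·t ≡ 4 − 50 = -46 (mod 13).
    Reduce coefficients mod 13: 8·t ≡ 6 (mod 13).
    The inverse of 8 mod 13 is 5 (since 8·5 = 40 = 3·13 + 1), so t ≡ 5·6 = 30 ≡ 4 (mod 13).
    Then x = 50 + 99·4 = 446, valid modulo lcm(99, 13) = 1287: x ≡ 446 (mod 1287).
  Combine with x ≡ 0 (mod 17); new modulus lcm = 21879.
    Write x = 446 + 1287·t and substitute into x ≡ 0 (mod 17): 1287·t ≡ 0 − 446 = -446 (mod 17).
    Reduce coefficients mod 17: 12·t ≡ 13 (mod 17).
    The inverse of 12 mod 17 is 10 (since 12·10 = 120 = 7·17 + 1), so t ≡ 10·13 = 130 ≡ 11 (mod 17).
    Then x = 446 + 1287·11 = 14603, valid modulo lcm(1287, 17) = 21879: x ≡ 14603 (mod 21879).
  Combine with x ≡ 1 (mod 5); new modulus lcm = 109395.
    Write x = 14603 + 21879·t and substitute into x ≡ 1 (mod 5): 21879·t ≡ 1 − 14603 = -14602 (mod 5).
    Reduce coefficients mod 5: 4·t ≡ 3 (mod 5).
    The inverse of 4 mod 5 is 4 (since 4·4 = 16 = 3·5 + 1), so t ≡ 4·3 = 12 ≡ 2 (mod 5).
    Then x = 14603 + 21879·2 = 58361, valid modulo lcm(21879, 5) = 109395: x ≡ 58361 (mod 109395).
Verify against each original: 58361 mod 9 = 5, 58361 mod 11 = 6, 58361 mod 13 = 4, 58361 mod 17 = 0, 58361 mod 5 = 1.

x ≡ 58361 (mod 109395).


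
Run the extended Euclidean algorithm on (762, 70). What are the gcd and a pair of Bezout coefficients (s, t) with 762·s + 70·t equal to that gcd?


Euclidean algorithm on (762, 70) — divide until remainder is 0:
  762 = 10 · 70 + 62
  70 = 1 · 62 + 8
  62 = 7 · 8 + 6
  8 = 1 · 6 + 2
  6 = 3 · 2 + 0
gcd(762, 70) = 2.
Track Bezout coefficients alongside the remainders: start with r₀ = 762 = a·1 + b·0 (s = 1, t = 0) and r₁ = 70 = a·0 + b·1 (s = 0, t = 1); each new remainder r_{k+1} = r_{k-1} − q_k·r_k inherits s_{k+1} = s_{k-1} − q_k·s_k, t_{k+1} = t_{k-1} − q_k·t_k, so r_k = a·s_k + b·t_k at every step:
  q = 10: r = 62, s = 1 − 10·0 = 1, t = 0 − 10·1 = -10  (check: 762·1 + 70·(-10) = 62)
  q = 1: r = 8, s = 0 − 1·1 = -1, t = 1 − 1·(-10) = 11  (check: 762·(-1) + 70·11 = 8)
  q = 7: r = 6, s = 1 − 7·(-1) = 8, t = -10 − 7·11 = -87  (check: 762·8 + 70·(-87) = 6)
  q = 1: r = 2, s = -1 − 1·8 = -9, t = 11 − 1·(-87) = 98  (check: 762·(-9) + 70·98 = 2)
The row with r = 2 (the gcd) gives the Bezout coefficients s = -9, t = 98.
Result: 762 · (-9) + 70 · (98) = 2.

gcd(762, 70) = 2; s = -9, t = 98 (check: 762·(-9) + 70·98 = 2).


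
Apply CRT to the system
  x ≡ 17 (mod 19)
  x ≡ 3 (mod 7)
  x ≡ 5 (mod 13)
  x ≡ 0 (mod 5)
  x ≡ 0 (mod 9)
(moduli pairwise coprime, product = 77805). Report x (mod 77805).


Product of moduli M = 19 · 7 · 13 · 5 · 9 = 77805.
Merge one congruence at a time:
  Start: x ≡ 17 (mod 19).
  Combine with x ≡ 3 (mod 7); new modulus lcm = 133.
    Write x = 17 + 19·t and substitute into x ≡ 3 (mod 7): 19·t ≡ 3 − 17 = -14 (mod 7).
    Reduce coefficients mod 7: 5·t ≡ 0 (mod 7).
    The inverse of 5 mod 7 is 3 (since 5·3 = 15 = 2·7 + 1), so t ≡ 3·0 = 0 ≡ 0 (mod 7).
    Then x = 17 + 19·0 = 17, valid modulo lcm(19, 7) = 133: x ≡ 17 (mod 133).
  Combine with x ≡ 5 (mod 13); new modulus lcm = 1729.
    Write x = 17 + 133·t and substitute into x ≡ 5 (mod 13): 133·t ≡ 5 − 17 = -12 (mod 13).
    Reduce coefficients mod 13: 3·t ≡ 1 (mod 13).
    The inverse of 3 mod 13 is 9 (since 3·9 = 27 = 2·13 + 1), so t ≡ 9·1 = 9 ≡ 9 (mod 13).
    Then x = 17 + 133·9 = 1214, valid modulo lcm(133, 13) = 1729: x ≡ 1214 (mod 1729).
  Combine with x ≡ 0 (mod 5); new modulus lcm = 8645.
    Write x = 1214 + 1729·t and substitute into x ≡ 0 (mod 5): 1729·t ≡ 0 − 1214 = -1214 (mod 5).
    Reduce coefficients mod 5: 4·t ≡ 1 (mod 5).
    The inverse of 4 mod 5 is 4 (since 4·4 = 16 = 3·5 + 1), so t ≡ 4·1 = 4 ≡ 4 (mod 5).
    Then x = 1214 + 1729·4 = 8130, valid modulo lcm(1729, 5) = 8645: x ≡ 8130 (mod 8645).
  Combine with x ≡ 0 (mod 9); new modulus lcm = 77805.
    Write x = 8130 + 8645·t and substitute into x ≡ 0 (mod 9): 8645·t ≡ 0 − 8130 = -8130 (mod 9).
    Reduce coefficients mod 9: 5·t ≡ 6 (mod 9).
    The inverse of 5 mod 9 is 2 (since 5·2 = 10 = 1·9 + 1), so t ≡ 2·6 = 12 ≡ 3 (mod 9).
    Then x = 8130 + 8645·3 = 34065, valid modulo lcm(8645, 9) = 77805: x ≡ 34065 (mod 77805).
Verify against each original: 34065 mod 19 = 17, 34065 mod 7 = 3, 34065 mod 13 = 5, 34065 mod 5 = 0, 34065 mod 9 = 0.

x ≡ 34065 (mod 77805).


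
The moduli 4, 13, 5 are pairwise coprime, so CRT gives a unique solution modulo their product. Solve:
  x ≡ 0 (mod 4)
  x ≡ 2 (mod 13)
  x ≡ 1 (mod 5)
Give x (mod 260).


Moduli 4, 13, 5 are pairwise coprime; by CRT there is a unique solution modulo M = 4 · 13 · 5 = 260.
Solve pairwise, accumulating the modulus:
  Start with x ≡ 0 (mod 4).
  Combine with x ≡ 2 (mod 13): since gcd(4, 13) = 1, we get a unique residue mod 52.
    Write x = 0 + 4·t and substitute into x ≡ 2 (mod 13): 4·t ≡ 2 − 0 = 2 (mod 13).
    The inverse of 4 mod 13 is 10 (since 4·10 = 40 = 3·13 + 1), so t ≡ 10·2 = 20 ≡ 7 (mod 13).
    Then x = 0 + 4·7 = 28, valid modulo lcm(4, 13) = 52: x ≡ 28 (mod 52).
  Combine with x ≡ 1 (mod 5): since gcd(52, 5) = 1, we get a unique residue mod 260.
    Write x = 28 + 52·t and substitute into x ≡ 1 (mod 5): 52·t ≡ 1 − 28 = -27 (mod 5).
    Reduce coefficients mod 5: 2·t ≡ 3 (mod 5).
    The inverse of 2 mod 5 is 3 (since 2·3 = 6 = 1·5 + 1), so t ≡ 3·3 = 9 ≡ 4 (mod 5).
    Then x = 28 + 52·4 = 236, valid modulo lcm(52, 5) = 260: x ≡ 236 (mod 260).
Verify: 236 mod 4 = 0 ✓, 236 mod 13 = 2 ✓, 236 mod 5 = 1 ✓.

x ≡ 236 (mod 260).


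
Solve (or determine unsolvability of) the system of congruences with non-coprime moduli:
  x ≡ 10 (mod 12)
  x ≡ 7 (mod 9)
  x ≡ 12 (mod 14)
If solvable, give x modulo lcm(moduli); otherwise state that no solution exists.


Moduli 12, 9, 14 are not pairwise coprime, so CRT works modulo lcm(m_i) when all pairwise compatibility conditions hold.
Pairwise compatibility: gcd(m_i, m_j) must divide a_i - a_j for every pair.
Merge one congruence at a time:
  Start: x ≡ 10 (mod 12).
  Combine with x ≡ 7 (mod 9): gcd(12, 9) = 3; 7 - 10 = -3, which IS divisible by 3, so compatible.
    Write x = 10 + 12·t and substitute into x ≡ 7 (mod 9): 12·t ≡ 7 − 10 = -3 (mod 9).
    Divide the congruence (and modulus) by g = 3: 4·t ≡ -1 (mod 3).
    Reduce coefficients mod 3: 1·t ≡ 2 (mod 3).
    So t ≡ 2 (mod 3).
    Then x = 10 + 12·2 = 34, valid modulo lcm(12, 9) = 36: x ≡ 34 (mod 36).
  Combine with x ≡ 12 (mod 14): gcd(36, 14) = 2; 12 - 34 = -22, which IS divisible by 2, so compatible.
    Write x = 34 + 36·t and substitute into x ≡ 12 (mod 14): 36·t ≡ 12 − 34 = -22 (mod 14).
    Divide the congruence (and modulus) by g = 2: 18·t ≡ -11 (mod 7).
    Reduce coefficients mod 7: 4·t ≡ 3 (mod 7).
    The inverse of 4 mod 7 is 2 (since 4·2 = 8 = 1·7 + 1), so t ≡ 2·3 = 6 ≡ 6 (mod 7).
    Then x = 34 + 36·6 = 250, valid modulo lcm(36, 14) = 252: x ≡ 250 (mod 252).
Verify: 250 mod 12 = 10, 250 mod 9 = 7, 250 mod 14 = 12.

x ≡ 250 (mod 252).


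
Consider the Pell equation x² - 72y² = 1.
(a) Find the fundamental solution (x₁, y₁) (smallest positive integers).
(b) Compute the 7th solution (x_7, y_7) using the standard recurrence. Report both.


Step 1: Find the fundamental solution (x₁, y₁) of x² - 72y² = 1.
  Expand √72 as a continued fraction. a₀ = ⌊√72⌋ = 8; iterate m_{k+1} = d_k·a_k − m_k, d_{k+1} = (72 − m_{k+1}²)/d_k, a_{k+1} = ⌊(a₀ + m_{k+1})/d_{k+1}⌋ (starting m₀ = 0, d₀ = 1), with convergents p_k = a_k·p_{k-1} + p_{k-2}, q_k = a_k·q_{k-1} + q_{k-2} (p₋₁ = 1, q₋₁ = 0):
  k = 0: a₀ = 8; p₀/q₀ = 8/1; p₀² − 72·q₀² = 64 − 72 = -8.
  k = 1: m = 8, d = 8, a = ⌊(8 + 8)/8⌋ = 2; p/q = (2·8 + 1)/(2·1 + 0) = 17/2; p² − 72·q² = 289 − 288 = 1.
  The first convergent with p² − 72·q² = 1 gives the fundamental solution (x₁, y₁) = (17, 2).
Step 2: Apply the recurrence (x_{n+1}, y_{n+1}) = (x₁x_n + 72y₁y_n, x₁y_n + y₁x_n) repeatedly.
  From (x_1, y_1) = (17, 2): x_2 = 17·17 + 72·2·2 = 577; y_2 = 17·2 + 2·17 = 68.
  From (x_2, y_2) = (577, 68): x_3 = 17·577 + 72·2·68 = 19601; y_3 = 17·68 + 2·577 = 2310.
  From (x_3, y_3) = (19601, 2310): x_4 = 17·19601 + 72·2·2310 = 665857; y_4 = 17·2310 + 2·19601 = 78472.
  From (x_4, y_4) = (665857, 78472): x_5 = 17·665857 + 72·2·78472 = 22619537; y_5 = 17·78472 + 2·665857 = 2665738.
  From (x_5, y_5) = (22619537, 2665738): x_6 = 17·22619537 + 72·2·2665738 = 768398401; y_6 = 17·2665738 + 2·22619537 = 90556620.
  From (x_6, y_6) = (768398401, 90556620): x_7 = 17·768398401 + 72·2·90556620 = 26102926097; y_7 = 17·90556620 + 2·768398401 = 3076259342.
Step 3: Verify x_7² - 72·y_7² = 681362750825443653409 - 681362750825443653408 = 1 (should be 1). ✓

(x_1, y_1) = (17, 2); (x_7, y_7) = (26102926097, 3076259342).


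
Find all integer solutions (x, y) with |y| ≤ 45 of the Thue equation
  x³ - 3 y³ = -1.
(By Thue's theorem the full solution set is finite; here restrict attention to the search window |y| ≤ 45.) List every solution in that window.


The equation is x³ - 3y³ = -1. For fixed y, x³ = 3·y³ − 1, so a solution requires the RHS to be a perfect cube.
Strategy: iterate y from -45 to 45, compute RHS = 3·y³ − 1, and check whether it is a (positive or negative) perfect cube.
Check small values of y:
  y = 0: RHS = -1 = (-1)³ ⇒ x = -1 works.
  y = 1: RHS = 2 is not a perfect cube.
  y = -1: RHS = -4 is not a perfect cube.
  y = 2: RHS = 23 is not a perfect cube.
  y = -2: RHS = -25 is not a perfect cube.
  y = 3: RHS = 80 is not a perfect cube.
  y = -3: RHS = -82 is not a perfect cube.
Continuing the search up to |y| = 45 finds no further solutions beyond those listed.
Collected solutions: (-1, 0).

Solutions (with |y| ≤ 45): (-1, 0).


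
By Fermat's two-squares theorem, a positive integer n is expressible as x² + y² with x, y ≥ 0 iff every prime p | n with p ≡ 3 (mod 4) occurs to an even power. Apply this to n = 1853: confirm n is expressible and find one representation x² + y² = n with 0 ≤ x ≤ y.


Step 1: Factor n = 1853 = 17 · 109.
Step 2: Check the mod-4 condition on each prime factor: 17 ≡ 1 (mod 4), exponent 1; 109 ≡ 1 (mod 4), exponent 1.
All primes ≡ 3 (mod 4) appear to even exponent (or don't appear), so by the two-squares theorem n IS expressible as a sum of two squares.
Step 3: Build a representation. Here n = 17 · 109 is a product of primes ≡ 1 (mod 4). Each prime p ≡ 1 (mod 4) is itself a sum of two squares; find a² by testing p − a² for a perfect square:
  17: 17 − 1² = 16 = 4² ⇒ 17 = 1² + 4².
  109: 109 − 1² = 108, 109 − 2² = 105, 109 − 3² = 100 = 10² ⇒ 109 = 3² + 10².
  Combine using the Brahmagupta–Fibonacci identity (a² + b²)(c² + d²) = (ac − bd)² + (ad + bc)² = (ac + bd)² + (ad − bc)²:
  17 · 109 = 1853: from (1² + 4²)(3² + 10²), take (1·3 − 4·10, 1·10 + 4·3) = (3 − 40, 10 + 12) = (-37, 22); dropping signs (only squares matter) gives (37, 22); check 37² + 22² = 1369 + 484 = 1853 ✓.
Step 4: Order so x ≤ y and verify: 22² + 37² = 484 + 1369 = 1853 = n. ✓

n = 1853 = 22² + 37² (one valid representation with x ≤ y).


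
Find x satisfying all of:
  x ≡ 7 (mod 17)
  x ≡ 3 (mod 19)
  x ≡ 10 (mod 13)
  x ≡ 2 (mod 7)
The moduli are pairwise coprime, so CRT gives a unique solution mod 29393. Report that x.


Product of moduli M = 17 · 19 · 13 · 7 = 29393.
Merge one congruence at a time:
  Start: x ≡ 7 (mod 17).
  Combine with x ≡ 3 (mod 19); new modulus lcm = 323.
    Write x = 7 + 17·t and substitute into x ≡ 3 (mod 19): 17·t ≡ 3 − 7 = -4 (mod 19).
    Reduce coefficients mod 19: 17·t ≡ 15 (mod 19).
    The inverse of 17 mod 19 is 9 (since 17·9 = 153 = 8·19 + 1), so t ≡ 9·15 = 135 ≡ 2 (mod 19).
    Then x = 7 + 17·2 = 41, valid modulo lcm(17, 19) = 323: x ≡ 41 (mod 323).
  Combine with x ≡ 10 (mod 13); new modulus lcm = 4199.
    Write x = 41 + 323·t and substitute into x ≡ 10 (mod 13): 323·t ≡ 10 − 41 = -31 (mod 13).
    Reduce coefficients mod 13: 11·t ≡ 8 (mod 13).
    The inverse of 11 mod 13 is 6 (since 11·6 = 66 = 5·13 + 1), so t ≡ 6·8 = 48 ≡ 9 (mod 13).
    Then x = 41 + 323·9 = 2948, valid modulo lcm(323, 13) = 4199: x ≡ 2948 (mod 4199).
  Combine with x ≡ 2 (mod 7); new modulus lcm = 29393.
    Write x = 2948 + 4199·t and substitute into x ≡ 2 (mod 7): 4199·t ≡ 2 − 2948 = -2946 (mod 7).
    Reduce coefficients mod 7: 6·t ≡ 1 (mod 7).
    The inverse of 6 mod 7 is 6 (since 6·6 = 36 = 5·7 + 1), so t ≡ 6·1 = 6 ≡ 6 (mod 7).
    Then x = 2948 + 4199·6 = 28142, valid modulo lcm(4199, 7) = 29393: x ≡ 28142 (mod 29393).
Verify against each original: 28142 mod 17 = 7, 28142 mod 19 = 3, 28142 mod 13 = 10, 28142 mod 7 = 2.

x ≡ 28142 (mod 29393).
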